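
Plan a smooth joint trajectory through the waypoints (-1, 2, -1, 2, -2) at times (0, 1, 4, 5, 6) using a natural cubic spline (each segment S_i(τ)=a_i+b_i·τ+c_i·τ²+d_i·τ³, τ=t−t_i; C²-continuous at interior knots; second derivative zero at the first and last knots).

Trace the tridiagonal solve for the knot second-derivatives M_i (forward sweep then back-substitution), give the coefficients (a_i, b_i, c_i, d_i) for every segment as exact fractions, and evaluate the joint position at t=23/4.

Δ: Δ0=3, Δ1=-1, Δ2=3, Δ3=-4
row 1: diag=8, rhs=-24; c'=3/8, d'=-3
row 2: denom=8−3·3/8=55/8; d'=(24−3·-3)/(55/8)=24/5
row 3: denom=4−1·8/55=212/55; d'=(-42−1·24/5)/(212/55)=-1287/106
back: M3=-1287/106
back: M2=24/5−8/55·-1287/106=348/53
back: M1=-3−3/8·348/53=-579/106
M: M0=0, M1=-579/106, M2=348/53, M3=-1287/106, M4=0
seg 0: a=-1, c=M0/2=0, d=(M1−M0)/(6·1)=-193/212, b=Δ0−h0·(2M0+M1)/6=829/212
seg 1: a=2, c=M1/2=-579/212, d=(M2−M1)/(6·3)=425/636, b=Δ1−h1·(2M1+M2)/6=125/106
seg 2: a=-1, c=M2/2=174/53, d=(M3−M2)/(6·1)=-661/212, b=Δ2−h2·(2M2+M3)/6=601/212
seg 3: a=2, c=M3/2=-1287/212, d=(M4−M3)/(6·1)=429/212, b=Δ3−h3·(2M3+M4)/6=5/106
t_q=23/4 → seg 3, τ=3/4; S=2+5/106·τ+-1287/212·τ²+429/212·τ³=-7133/13568

  seg 0: a=-1 b=829/212 c=0 d=-193/212
  seg 1: a=2 b=125/106 c=-579/212 d=425/636
  seg 2: a=-1 b=601/212 c=174/53 d=-661/212
  seg 3: a=2 b=5/106 c=-1287/212 d=429/212
S(23/4) = -7133/13568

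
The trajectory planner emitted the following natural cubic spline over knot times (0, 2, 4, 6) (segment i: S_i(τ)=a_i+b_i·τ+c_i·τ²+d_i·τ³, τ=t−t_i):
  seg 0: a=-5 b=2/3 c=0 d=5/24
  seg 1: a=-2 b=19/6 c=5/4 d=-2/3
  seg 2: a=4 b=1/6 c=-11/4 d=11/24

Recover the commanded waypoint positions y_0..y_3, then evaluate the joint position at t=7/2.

y_0=-5 y_1=-2 y_2=4 y_3=-3
S(7/2) = 53/16

y_0 = S_0(0) = a_0 = -5
y_1 = S_1(0) = a_1 = -2
y_2 = S_2(0) = a_2 = 4
y_3 = S_2(2) = -3
t_q=7/2 is in segment 1 (τ=3/2); S_1(τ)=53/16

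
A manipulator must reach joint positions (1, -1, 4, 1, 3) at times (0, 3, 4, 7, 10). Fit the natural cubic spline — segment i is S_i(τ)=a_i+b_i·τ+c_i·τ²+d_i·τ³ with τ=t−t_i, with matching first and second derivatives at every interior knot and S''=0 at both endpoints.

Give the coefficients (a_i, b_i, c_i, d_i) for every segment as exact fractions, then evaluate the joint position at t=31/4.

  seg 0: a=1 b=-19/6 c=0 d=5/18
  seg 1: a=-1 b=13/3 c=5/2 d=-11/6
  seg 2: a=4 b=23/6 c=-3 d=25/54
  seg 3: a=1 b=-5/3 c=7/6 d=-7/54
S(31/4) = 45/128

Δ: Δ0=-2/3, Δ1=5, Δ2=-1, Δ3=2/3
row 1: diag=8, rhs=34; c'=1/8, d'=17/4
row 2: denom=8−1·1/8=63/8; d'=(-36−1·17/4)/(63/8)=-46/9
row 3: denom=12−3·8/21=76/7; d'=(10−3·-46/9)/(76/7)=7/3
back: M3=7/3
back: M2=-46/9−8/21·7/3=-6
back: M1=17/4−1/8·-6=5
M: M0=0, M1=5, M2=-6, M3=7/3, M4=0
seg 0: a=1, c=M0/2=0, d=(M1−M0)/(6·3)=5/18, b=Δ0−h0·(2M0+M1)/6=-19/6
seg 1: a=-1, c=M1/2=5/2, d=(M2−M1)/(6·1)=-11/6, b=Δ1−h1·(2M1+M2)/6=13/3
seg 2: a=4, c=M2/2=-3, d=(M3−M2)/(6·3)=25/54, b=Δ2−h2·(2M2+M3)/6=23/6
seg 3: a=1, c=M3/2=7/6, d=(M4−M3)/(6·3)=-7/54, b=Δ3−h3·(2M3+M4)/6=-5/3
t_q=31/4 → seg 3, τ=3/4; S=1+-5/3·τ+7/6·τ²+-7/54·τ³=45/128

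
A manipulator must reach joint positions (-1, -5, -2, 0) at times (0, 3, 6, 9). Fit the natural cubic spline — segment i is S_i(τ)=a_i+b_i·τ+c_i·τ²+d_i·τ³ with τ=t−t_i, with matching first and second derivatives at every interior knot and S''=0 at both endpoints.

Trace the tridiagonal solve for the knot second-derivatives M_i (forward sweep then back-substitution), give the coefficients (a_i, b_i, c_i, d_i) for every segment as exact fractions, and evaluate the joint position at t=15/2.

Δ: Δ0=-4/3, Δ1=1, Δ2=2/3
row 1: diag=12, rhs=14; c'=1/4, d'=7/6
row 2: denom=12−3·1/4=45/4; d'=(-2−3·7/6)/(45/4)=-22/45
back: M2=-22/45
back: M1=7/6−1/4·-22/45=58/45
M: M0=0, M1=58/45, M2=-22/45, M3=0
seg 0: a=-1, c=M0/2=0, d=(M1−M0)/(6·3)=29/405, b=Δ0−h0·(2M0+M1)/6=-89/45
seg 1: a=-5, c=M1/2=29/45, d=(M2−M1)/(6·3)=-8/81, b=Δ1−h1·(2M1+M2)/6=-2/45
seg 2: a=-2, c=M2/2=-11/45, d=(M3−M2)/(6·3)=11/405, b=Δ2−h2·(2M2+M3)/6=52/45
t_q=15/2 → seg 2, τ=3/2; S=-2+52/45·τ+-11/45·τ²+11/405·τ³=-29/40

  seg 0: a=-1 b=-89/45 c=0 d=29/405
  seg 1: a=-5 b=-2/45 c=29/45 d=-8/81
  seg 2: a=-2 b=52/45 c=-11/45 d=11/405
S(15/2) = -29/40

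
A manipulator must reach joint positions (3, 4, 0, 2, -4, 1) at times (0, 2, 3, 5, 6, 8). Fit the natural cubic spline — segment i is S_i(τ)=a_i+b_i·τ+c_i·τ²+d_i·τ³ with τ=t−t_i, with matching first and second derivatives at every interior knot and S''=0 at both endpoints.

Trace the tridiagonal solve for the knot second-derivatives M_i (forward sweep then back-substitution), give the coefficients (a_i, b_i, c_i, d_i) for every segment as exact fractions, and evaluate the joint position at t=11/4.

  seg 0: a=3 b=5533/2162 c=0 d=-1113/2162
  seg 1: a=4 b=-7823/2162 c=-3339/1081 d=5853/2162
  seg 2: a=0 b=-1810/1081 c=10881/2162 d=-85/46
  seg 3: a=2 b=-4018/1081 c=-13089/2162 d=8153/2162
  seg 4: a=-4 b=-9755/2162 c=5685/1081 d=-1895/2162
S(11/4) = 95591/138368

Δ: Δ0=1/2, Δ1=-4, Δ2=1, Δ3=-6, Δ4=5/2
row 1: diag=6, rhs=-27; c'=1/6, d'=-9/2
row 2: denom=6−1·1/6=35/6; d'=(30−1·-9/2)/(35/6)=207/35
row 3: denom=6−2·12/35=186/35; d'=(-42−2·207/35)/(186/35)=-314/31
row 4: denom=6−1·35/186=1081/186; d'=(51−1·-314/31)/(1081/186)=11370/1081
back: M4=11370/1081
back: M3=-314/31−35/186·11370/1081=-13089/1081
back: M2=207/35−12/35·-13089/1081=10881/1081
back: M1=-9/2−1/6·10881/1081=-6678/1081
M: M0=0, M1=-6678/1081, M2=10881/1081, M3=-13089/1081, M4=11370/1081, M5=0
seg 0: a=3, c=M0/2=0, d=(M1−M0)/(6·2)=-1113/2162, b=Δ0−h0·(2M0+M1)/6=5533/2162
seg 1: a=4, c=M1/2=-3339/1081, d=(M2−M1)/(6·1)=5853/2162, b=Δ1−h1·(2M1+M2)/6=-7823/2162
seg 2: a=0, c=M2/2=10881/2162, d=(M3−M2)/(6·2)=-85/46, b=Δ2−h2·(2M2+M3)/6=-1810/1081
seg 3: a=2, c=M3/2=-13089/2162, d=(M4−M3)/(6·1)=8153/2162, b=Δ3−h3·(2M3+M4)/6=-4018/1081
seg 4: a=-4, c=M4/2=5685/1081, d=(M5−M4)/(6·2)=-1895/2162, b=Δ4−h4·(2M4+M5)/6=-9755/2162
t_q=11/4 → seg 1, τ=3/4; S=4+-7823/2162·τ+-3339/1081·τ²+5853/2162·τ³=95591/138368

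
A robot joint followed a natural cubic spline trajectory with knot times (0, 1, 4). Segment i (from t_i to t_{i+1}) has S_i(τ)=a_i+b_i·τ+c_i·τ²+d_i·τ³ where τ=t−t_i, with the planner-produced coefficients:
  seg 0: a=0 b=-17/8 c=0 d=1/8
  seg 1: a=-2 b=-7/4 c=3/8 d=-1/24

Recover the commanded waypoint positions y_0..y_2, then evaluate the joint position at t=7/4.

y_0 = S_0(0) = a_0 = 0
y_1 = S_1(0) = a_1 = -2
y_2 = S_1(3) = -5
t_q=7/4 is in segment 1 (τ=3/4); S_1(τ)=-1597/512

y_0=0 y_1=-2 y_2=-5
S(7/4) = -1597/512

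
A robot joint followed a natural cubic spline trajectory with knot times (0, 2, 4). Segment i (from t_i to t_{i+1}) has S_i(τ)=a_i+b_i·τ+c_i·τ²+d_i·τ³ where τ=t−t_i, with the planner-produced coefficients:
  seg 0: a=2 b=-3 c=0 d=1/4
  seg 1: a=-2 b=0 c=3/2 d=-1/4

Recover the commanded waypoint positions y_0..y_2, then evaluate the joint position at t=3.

y_0 = S_0(0) = a_0 = 2
y_1 = S_1(0) = a_1 = -2
y_2 = S_1(2) = 2
t_q=3 is in segment 1 (τ=1); S_1(τ)=-3/4

y_0=2 y_1=-2 y_2=2
S(3) = -3/4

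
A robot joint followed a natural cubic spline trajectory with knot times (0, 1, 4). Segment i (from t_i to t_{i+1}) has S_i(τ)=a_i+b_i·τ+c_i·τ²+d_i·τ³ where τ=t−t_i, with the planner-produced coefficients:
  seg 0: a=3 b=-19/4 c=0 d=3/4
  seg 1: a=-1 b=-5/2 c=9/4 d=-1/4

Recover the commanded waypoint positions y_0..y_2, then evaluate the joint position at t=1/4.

y_0=3 y_1=-1 y_2=5
S(1/4) = 467/256

y_0 = S_0(0) = a_0 = 3
y_1 = S_1(0) = a_1 = -1
y_2 = S_1(3) = 5
t_q=1/4 is in segment 0 (τ=1/4); S_0(τ)=467/256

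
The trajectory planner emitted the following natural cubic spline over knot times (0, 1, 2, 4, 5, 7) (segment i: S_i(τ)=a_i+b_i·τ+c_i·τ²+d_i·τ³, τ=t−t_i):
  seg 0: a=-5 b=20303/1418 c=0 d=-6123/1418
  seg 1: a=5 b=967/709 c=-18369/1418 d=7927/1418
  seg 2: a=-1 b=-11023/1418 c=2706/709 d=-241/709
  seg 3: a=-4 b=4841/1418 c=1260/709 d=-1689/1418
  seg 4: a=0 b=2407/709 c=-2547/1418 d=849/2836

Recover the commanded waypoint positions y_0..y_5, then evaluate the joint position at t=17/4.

y_0 = S_0(0) = a_0 = -5
y_1 = S_1(0) = a_1 = 5
y_2 = S_2(0) = a_2 = -1
y_3 = S_3(0) = a_3 = -4
y_4 = S_4(0) = a_4 = 0
y_5 = S_4(2) = 2
t_q=17/4 is in segment 3 (τ=1/4); S_3(τ)=-277161/90752

y_0=-5 y_1=5 y_2=-1 y_3=-4 y_4=0 y_5=2
S(17/4) = -277161/90752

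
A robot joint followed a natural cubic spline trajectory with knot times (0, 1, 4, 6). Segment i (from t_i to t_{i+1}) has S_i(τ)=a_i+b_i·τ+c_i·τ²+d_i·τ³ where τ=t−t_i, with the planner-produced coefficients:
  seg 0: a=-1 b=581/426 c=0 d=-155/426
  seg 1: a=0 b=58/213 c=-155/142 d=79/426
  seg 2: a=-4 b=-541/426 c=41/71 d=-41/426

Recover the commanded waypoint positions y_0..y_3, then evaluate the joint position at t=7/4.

y_0 = S_0(0) = a_0 = -1
y_1 = S_1(0) = a_1 = 0
y_2 = S_2(0) = a_2 = -4
y_3 = S_2(2) = -5
t_q=7/4 is in segment 1 (τ=3/4); S_1(τ)=-3013/9088

y_0=-1 y_1=0 y_2=-4 y_3=-5
S(7/4) = -3013/9088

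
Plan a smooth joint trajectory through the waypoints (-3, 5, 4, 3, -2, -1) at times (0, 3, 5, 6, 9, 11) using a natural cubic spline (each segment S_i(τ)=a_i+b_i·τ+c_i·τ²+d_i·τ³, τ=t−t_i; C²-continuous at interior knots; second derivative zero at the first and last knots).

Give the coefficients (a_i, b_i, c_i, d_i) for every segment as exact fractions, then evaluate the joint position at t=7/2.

  seg 0: a=-3 b=2359/646 c=0 d=-1909/17442
  seg 1: a=5 b=225/323 c=-1909/1938 d=1499/7752
  seg 2: a=4 b=-1789/1938 c=679/3876 d=-977/3876
  seg 3: a=3 b=-101/76 c=-563/969 d=5447/34884
  seg 4: a=-2 b=-387/646 c=1065/1292 d=-355/2584
S(7/2) = 105969/20672

Δ: Δ0=8/3, Δ1=-1/2, Δ2=-1, Δ3=-5/3, Δ4=1/2
row 1: diag=10, rhs=-19; c'=1/5, d'=-19/10
row 2: denom=6−2·1/5=28/5; d'=(-3−2·-19/10)/(28/5)=1/7
row 3: denom=8−1·5/28=219/28; d'=(-4−1·1/7)/(219/28)=-116/219
row 4: denom=10−3·28/73=646/73; d'=(13−3·-116/219)/(646/73)=1065/646
back: M4=1065/646
back: M3=-116/219−28/73·1065/646=-1126/969
back: M2=1/7−5/28·-1126/969=679/1938
back: M1=-19/10−1/5·679/1938=-1909/969
M: M0=0, M1=-1909/969, M2=679/1938, M3=-1126/969, M4=1065/646, M5=0
seg 0: a=-3, c=M0/2=0, d=(M1−M0)/(6·3)=-1909/17442, b=Δ0−h0·(2M0+M1)/6=2359/646
seg 1: a=5, c=M1/2=-1909/1938, d=(M2−M1)/(6·2)=1499/7752, b=Δ1−h1·(2M1+M2)/6=225/323
seg 2: a=4, c=M2/2=679/3876, d=(M3−M2)/(6·1)=-977/3876, b=Δ2−h2·(2M2+M3)/6=-1789/1938
seg 3: a=3, c=M3/2=-563/969, d=(M4−M3)/(6·3)=5447/34884, b=Δ3−h3·(2M3+M4)/6=-101/76
seg 4: a=-2, c=M4/2=1065/1292, d=(M5−M4)/(6·2)=-355/2584, b=Δ4−h4·(2M4+M5)/6=-387/646
t_q=7/2 → seg 1, τ=1/2; S=5+225/323·τ+-1909/1938·τ²+1499/7752·τ³=105969/20672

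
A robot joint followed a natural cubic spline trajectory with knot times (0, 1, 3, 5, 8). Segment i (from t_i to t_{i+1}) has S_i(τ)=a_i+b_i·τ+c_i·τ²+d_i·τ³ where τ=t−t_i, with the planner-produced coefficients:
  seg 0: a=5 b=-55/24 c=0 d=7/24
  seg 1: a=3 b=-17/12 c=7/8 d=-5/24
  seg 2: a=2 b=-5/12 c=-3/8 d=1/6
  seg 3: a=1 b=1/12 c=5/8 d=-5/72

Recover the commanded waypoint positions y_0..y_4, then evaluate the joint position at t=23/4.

y_0=5 y_1=3 y_2=2 y_3=1 y_4=5
S(23/4) = 709/512

y_0 = S_0(0) = a_0 = 5
y_1 = S_1(0) = a_1 = 3
y_2 = S_2(0) = a_2 = 2
y_3 = S_3(0) = a_3 = 1
y_4 = S_3(3) = 5
t_q=23/4 is in segment 3 (τ=3/4); S_3(τ)=709/512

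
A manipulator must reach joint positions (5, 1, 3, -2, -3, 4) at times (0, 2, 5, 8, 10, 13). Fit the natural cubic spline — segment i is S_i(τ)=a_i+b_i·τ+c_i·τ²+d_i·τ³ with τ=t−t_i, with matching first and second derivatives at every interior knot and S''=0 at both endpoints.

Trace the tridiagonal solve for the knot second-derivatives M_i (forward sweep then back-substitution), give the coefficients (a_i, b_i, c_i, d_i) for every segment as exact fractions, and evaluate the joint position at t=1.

Δ: Δ0=-2, Δ1=2/3, Δ2=-5/3, Δ3=-1/2, Δ4=7/3
row 1: diag=10, rhs=16; c'=3/10, d'=8/5
row 2: denom=12−3·3/10=111/10; d'=(-14−3·8/5)/(111/10)=-188/111
row 3: denom=10−3·10/37=340/37; d'=(7−3·-188/111)/(340/37)=447/340
row 4: denom=10−2·37/170=813/85; d'=(17−2·447/340)/(813/85)=2443/1626
back: M4=2443/1626
back: M3=447/340−37/170·2443/1626=803/813
back: M2=-188/111−10/37·803/813=-1594/813
back: M1=8/5−3/10·-1594/813=593/271
M: M0=0, M1=593/271, M2=-1594/813, M3=803/813, M4=2443/1626, M5=0
seg 0: a=5, c=M0/2=0, d=(M1−M0)/(6·2)=593/3252, b=Δ0−h0·(2M0+M1)/6=-2219/813
seg 1: a=1, c=M1/2=593/542, d=(M2−M1)/(6·3)=-3373/14634, b=Δ1−h1·(2M1+M2)/6=-440/813
seg 2: a=3, c=M2/2=-797/813, d=(M3−M2)/(6·3)=799/4878, b=Δ2−h2·(2M2+M3)/6=-325/1626
seg 3: a=-2, c=M3/2=803/1626, d=(M4−M3)/(6·2)=93/2168, b=Δ3−h3·(2M3+M4)/6=-1349/813
seg 4: a=-3, c=M4/2=2443/3252, d=(M5−M4)/(6·3)=-2443/29268, b=Δ4−h4·(2M4+M5)/6=1351/1626
t_q=1 → seg 0, τ=1; S=5+-2219/813·τ+0·τ²+593/3252·τ³=2659/1084

  seg 0: a=5 b=-2219/813 c=0 d=593/3252
  seg 1: a=1 b=-440/813 c=593/542 d=-3373/14634
  seg 2: a=3 b=-325/1626 c=-797/813 d=799/4878
  seg 3: a=-2 b=-1349/813 c=803/1626 d=93/2168
  seg 4: a=-3 b=1351/1626 c=2443/3252 d=-2443/29268
S(1) = 2659/1084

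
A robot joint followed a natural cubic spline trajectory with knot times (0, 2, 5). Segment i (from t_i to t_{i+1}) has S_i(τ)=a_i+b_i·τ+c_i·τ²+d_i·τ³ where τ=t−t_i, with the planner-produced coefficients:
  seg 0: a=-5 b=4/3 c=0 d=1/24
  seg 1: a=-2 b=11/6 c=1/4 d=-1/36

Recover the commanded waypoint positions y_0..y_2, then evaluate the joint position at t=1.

y_0 = S_0(0) = a_0 = -5
y_1 = S_1(0) = a_1 = -2
y_2 = S_1(3) = 5
t_q=1 is in segment 0 (τ=1); S_0(τ)=-29/8

y_0=-5 y_1=-2 y_2=5
S(1) = -29/8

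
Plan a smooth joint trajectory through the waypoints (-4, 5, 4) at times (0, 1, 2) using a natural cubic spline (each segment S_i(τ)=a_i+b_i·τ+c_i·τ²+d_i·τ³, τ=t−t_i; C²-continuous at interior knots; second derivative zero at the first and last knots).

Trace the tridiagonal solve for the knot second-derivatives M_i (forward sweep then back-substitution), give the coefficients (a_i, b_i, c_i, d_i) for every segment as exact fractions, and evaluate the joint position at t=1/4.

  seg 0: a=-4 b=23/2 c=0 d=-5/2
  seg 1: a=5 b=4 c=-15/2 d=5/2
S(1/4) = -149/128

Δ: Δ0=9, Δ1=-1
row 1: diag=4, rhs=-60; c'=1/4, d'=-15
back: M1=-15
M: M0=0, M1=-15, M2=0
seg 0: a=-4, c=M0/2=0, d=(M1−M0)/(6·1)=-5/2, b=Δ0−h0·(2M0+M1)/6=23/2
seg 1: a=5, c=M1/2=-15/2, d=(M2−M1)/(6·1)=5/2, b=Δ1−h1·(2M1+M2)/6=4
t_q=1/4 → seg 0, τ=1/4; S=-4+23/2·τ+0·τ²+-5/2·τ³=-149/128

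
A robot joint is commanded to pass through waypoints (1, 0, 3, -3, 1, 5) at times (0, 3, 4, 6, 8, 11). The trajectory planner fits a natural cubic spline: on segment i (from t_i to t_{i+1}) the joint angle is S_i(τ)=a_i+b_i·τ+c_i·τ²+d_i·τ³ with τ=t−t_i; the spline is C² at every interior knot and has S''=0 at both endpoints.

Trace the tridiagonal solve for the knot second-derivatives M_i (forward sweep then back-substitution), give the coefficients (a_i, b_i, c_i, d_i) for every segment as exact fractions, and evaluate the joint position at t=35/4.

Δ: Δ0=-1/3, Δ1=3, Δ2=-3, Δ3=2, Δ4=4/3
row 1: diag=8, rhs=20; c'=1/8, d'=5/2
row 2: denom=6−1·1/8=47/8; d'=(-36−1·5/2)/(47/8)=-308/47
row 3: denom=8−2·16/47=344/47; d'=(30−2·-308/47)/(344/47)=1013/172
row 4: denom=10−2·47/172=813/86; d'=(-4−2·1013/172)/(813/86)=-1357/813
back: M4=-1357/813
back: M3=1013/172−47/172·-1357/813=5159/813
back: M2=-308/47−16/47·5159/813=-7084/813
back: M1=5/2−1/8·-7084/813=2918/813
M: M0=0, M1=2918/813, M2=-7084/813, M3=5159/813, M4=-1357/813, M5=0
seg 0: a=1, c=M0/2=0, d=(M1−M0)/(6·3)=1459/7317, b=Δ0−h0·(2M0+M1)/6=-1730/813
seg 1: a=0, c=M1/2=1459/813, d=(M2−M1)/(6·1)=-1667/813, b=Δ1−h1·(2M1+M2)/6=2647/813
seg 2: a=3, c=M2/2=-3542/813, d=(M3−M2)/(6·2)=4081/3252, b=Δ2−h2·(2M2+M3)/6=188/271
seg 3: a=-3, c=M3/2=5159/1626, d=(M4−M3)/(6·2)=-181/271, b=Δ3−h3·(2M3+M4)/6=-1361/813
seg 4: a=1, c=M4/2=-1357/1626, d=(M5−M4)/(6·3)=1357/14634, b=Δ4−h4·(2M4+M5)/6=2441/813
t_q=35/4 → seg 4, τ=3/4; S=1+2441/813·τ+-1357/1626·τ²+1357/14634·τ³=97873/34688

  seg 0: a=1 b=-1730/813 c=0 d=1459/7317
  seg 1: a=0 b=2647/813 c=1459/813 d=-1667/813
  seg 2: a=3 b=188/271 c=-3542/813 d=4081/3252
  seg 3: a=-3 b=-1361/813 c=5159/1626 d=-181/271
  seg 4: a=1 b=2441/813 c=-1357/1626 d=1357/14634
S(35/4) = 97873/34688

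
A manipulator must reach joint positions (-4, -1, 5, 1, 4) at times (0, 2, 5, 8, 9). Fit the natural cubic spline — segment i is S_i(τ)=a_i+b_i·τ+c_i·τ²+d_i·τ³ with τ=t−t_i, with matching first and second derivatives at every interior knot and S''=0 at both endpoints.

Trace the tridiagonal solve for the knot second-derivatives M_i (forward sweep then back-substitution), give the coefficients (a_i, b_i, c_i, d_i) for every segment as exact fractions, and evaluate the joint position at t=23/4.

  seg 0: a=-4 b=436/399 c=0 d=325/3192
  seg 1: a=-1 b=1847/798 c=325/532 d=-3427/14364
  seg 2: a=5 b=-737/1596 c=-613/399 d=5965/14364
  seg 3: a=1 b=1223/798 c=1171/532 d=-1171/1596
S(23/4) = 134989/34048

Δ: Δ0=3/2, Δ1=2, Δ2=-4/3, Δ3=3
row 1: diag=10, rhs=3; c'=3/10, d'=3/10
row 2: denom=12−3·3/10=111/10; d'=(-20−3·3/10)/(111/10)=-209/111
row 3: denom=8−3·10/37=266/37; d'=(26−3·-209/111)/(266/37)=1171/266
back: M3=1171/266
back: M2=-209/111−10/37·1171/266=-1226/399
back: M1=3/10−3/10·-1226/399=325/266
M: M0=0, M1=325/266, M2=-1226/399, M3=1171/266, M4=0
seg 0: a=-4, c=M0/2=0, d=(M1−M0)/(6·2)=325/3192, b=Δ0−h0·(2M0+M1)/6=436/399
seg 1: a=-1, c=M1/2=325/532, d=(M2−M1)/(6·3)=-3427/14364, b=Δ1−h1·(2M1+M2)/6=1847/798
seg 2: a=5, c=M2/2=-613/399, d=(M3−M2)/(6·3)=5965/14364, b=Δ2−h2·(2M2+M3)/6=-737/1596
seg 3: a=1, c=M3/2=1171/532, d=(M4−M3)/(6·1)=-1171/1596, b=Δ3−h3·(2M3+M4)/6=1223/798
t_q=23/4 → seg 2, τ=3/4; S=5+-737/1596·τ+-613/399·τ²+5965/14364·τ³=134989/34048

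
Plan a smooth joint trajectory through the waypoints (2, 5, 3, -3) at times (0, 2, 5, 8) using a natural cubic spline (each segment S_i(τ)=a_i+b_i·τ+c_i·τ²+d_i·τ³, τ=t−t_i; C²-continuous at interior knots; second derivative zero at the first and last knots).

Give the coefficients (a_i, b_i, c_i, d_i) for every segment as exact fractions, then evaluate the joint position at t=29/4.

  seg 0: a=2 b=421/222 c=0 d=-11/111
  seg 1: a=5 b=157/222 c=-22/37 d=91/1998
  seg 2: a=3 b=-181/111 c=-41/222 d=41/1998
S(29/4) = -6489/4736

Δ: Δ0=3/2, Δ1=-2/3, Δ2=-2
row 1: diag=10, rhs=-13; c'=3/10, d'=-13/10
row 2: denom=12−3·3/10=111/10; d'=(-8−3·-13/10)/(111/10)=-41/111
back: M2=-41/111
back: M1=-13/10−3/10·-41/111=-44/37
M: M0=0, M1=-44/37, M2=-41/111, M3=0
seg 0: a=2, c=M0/2=0, d=(M1−M0)/(6·2)=-11/111, b=Δ0−h0·(2M0+M1)/6=421/222
seg 1: a=5, c=M1/2=-22/37, d=(M2−M1)/(6·3)=91/1998, b=Δ1−h1·(2M1+M2)/6=157/222
seg 2: a=3, c=M2/2=-41/222, d=(M3−M2)/(6·3)=41/1998, b=Δ2−h2·(2M2+M3)/6=-181/111
t_q=29/4 → seg 2, τ=9/4; S=3+-181/111·τ+-41/222·τ²+41/1998·τ³=-6489/4736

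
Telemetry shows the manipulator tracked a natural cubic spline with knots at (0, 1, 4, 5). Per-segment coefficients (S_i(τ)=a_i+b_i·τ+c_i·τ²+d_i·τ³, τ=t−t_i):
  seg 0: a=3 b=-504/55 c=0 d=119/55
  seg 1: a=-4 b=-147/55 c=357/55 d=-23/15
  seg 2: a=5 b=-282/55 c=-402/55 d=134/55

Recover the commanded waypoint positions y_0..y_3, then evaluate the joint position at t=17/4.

y_0 = S_0(0) = a_0 = 3
y_1 = S_1(0) = a_1 = -4
y_2 = S_2(0) = a_2 = 5
y_3 = S_2(1) = -5
t_q=17/4 is in segment 2 (τ=1/4); S_2(τ)=5807/1760

y_0=3 y_1=-4 y_2=5 y_3=-5
S(17/4) = 5807/1760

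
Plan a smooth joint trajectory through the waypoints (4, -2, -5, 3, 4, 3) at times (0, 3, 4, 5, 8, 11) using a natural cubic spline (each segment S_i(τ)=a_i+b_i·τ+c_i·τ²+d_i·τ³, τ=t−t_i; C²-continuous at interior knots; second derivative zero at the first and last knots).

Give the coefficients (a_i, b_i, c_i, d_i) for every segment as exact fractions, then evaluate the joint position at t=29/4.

  seg 0: a=4 b=-117/289 c=0 d=-461/2601
  seg 1: a=-2 b=-1500/289 c=-461/289 d=1094/289
  seg 2: a=-5 b=860/289 c=2821/289 d=-1369/289
  seg 3: a=3 b=2395/289 c=-1286/289 d=4678/7803
  seg 4: a=4 b=-643/289 c=820/867 d=-820/7803
S(29/4) = 55005/9248

Δ: Δ0=-2, Δ1=-3, Δ2=8, Δ3=1/3, Δ4=-1/3
row 1: diag=8, rhs=-6; c'=1/8, d'=-3/4
row 2: denom=4−1·1/8=31/8; d'=(66−1·-3/4)/(31/8)=534/31
row 3: denom=8−1·8/31=240/31; d'=(-46−1·534/31)/(240/31)=-49/6
row 4: denom=12−3·31/80=867/80; d'=(-4−3·-49/6)/(867/80)=1640/867
back: M4=1640/867
back: M3=-49/6−31/80·1640/867=-2572/289
back: M2=534/31−8/31·-2572/289=5642/289
back: M1=-3/4−1/8·5642/289=-922/289
M: M0=0, M1=-922/289, M2=5642/289, M3=-2572/289, M4=1640/867, M5=0
seg 0: a=4, c=M0/2=0, d=(M1−M0)/(6·3)=-461/2601, b=Δ0−h0·(2M0+M1)/6=-117/289
seg 1: a=-2, c=M1/2=-461/289, d=(M2−M1)/(6·1)=1094/289, b=Δ1−h1·(2M1+M2)/6=-1500/289
seg 2: a=-5, c=M2/2=2821/289, d=(M3−M2)/(6·1)=-1369/289, b=Δ2−h2·(2M2+M3)/6=860/289
seg 3: a=3, c=M3/2=-1286/289, d=(M4−M3)/(6·3)=4678/7803, b=Δ3−h3·(2M3+M4)/6=2395/289
seg 4: a=4, c=M4/2=820/867, d=(M5−M4)/(6·3)=-820/7803, b=Δ4−h4·(2M4+M5)/6=-643/289
t_q=29/4 → seg 3, τ=9/4; S=3+2395/289·τ+-1286/289·τ²+4678/7803·τ³=55005/9248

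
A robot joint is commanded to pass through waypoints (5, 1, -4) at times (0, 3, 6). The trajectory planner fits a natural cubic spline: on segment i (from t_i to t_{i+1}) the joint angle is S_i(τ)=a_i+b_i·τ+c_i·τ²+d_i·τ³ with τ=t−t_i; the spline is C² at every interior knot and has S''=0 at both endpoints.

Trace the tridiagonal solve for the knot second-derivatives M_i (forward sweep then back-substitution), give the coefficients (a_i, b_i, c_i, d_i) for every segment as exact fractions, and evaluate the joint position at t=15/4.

Δ: Δ0=-4/3, Δ1=-5/3
row 1: diag=12, rhs=-2; c'=1/4, d'=-1/6
back: M1=-1/6
M: M0=0, M1=-1/6, M2=0
seg 0: a=5, c=M0/2=0, d=(M1−M0)/(6·3)=-1/108, b=Δ0−h0·(2M0+M1)/6=-5/4
seg 1: a=1, c=M1/2=-1/12, d=(M2−M1)/(6·3)=1/108, b=Δ1−h1·(2M1+M2)/6=-3/2
t_q=15/4 → seg 1, τ=3/4; S=1+-3/2·τ+-1/12·τ²+1/108·τ³=-43/256

  seg 0: a=5 b=-5/4 c=0 d=-1/108
  seg 1: a=1 b=-3/2 c=-1/12 d=1/108
S(15/4) = -43/256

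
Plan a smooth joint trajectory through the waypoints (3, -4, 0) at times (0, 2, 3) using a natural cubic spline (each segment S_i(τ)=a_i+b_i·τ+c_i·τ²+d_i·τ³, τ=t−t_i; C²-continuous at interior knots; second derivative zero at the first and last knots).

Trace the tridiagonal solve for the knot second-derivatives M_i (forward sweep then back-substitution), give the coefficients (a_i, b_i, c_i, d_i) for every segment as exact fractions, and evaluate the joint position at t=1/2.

  seg 0: a=3 b=-6 c=0 d=5/8
  seg 1: a=-4 b=3/2 c=15/4 d=-5/4
S(1/2) = 5/64

Δ: Δ0=-7/2, Δ1=4
row 1: diag=6, rhs=45; c'=1/6, d'=15/2
back: M1=15/2
M: M0=0, M1=15/2, M2=0
seg 0: a=3, c=M0/2=0, d=(M1−M0)/(6·2)=5/8, b=Δ0−h0·(2M0+M1)/6=-6
seg 1: a=-4, c=M1/2=15/4, d=(M2−M1)/(6·1)=-5/4, b=Δ1−h1·(2M1+M2)/6=3/2
t_q=1/2 → seg 0, τ=1/2; S=3+-6·τ+0·τ²+5/8·τ³=5/64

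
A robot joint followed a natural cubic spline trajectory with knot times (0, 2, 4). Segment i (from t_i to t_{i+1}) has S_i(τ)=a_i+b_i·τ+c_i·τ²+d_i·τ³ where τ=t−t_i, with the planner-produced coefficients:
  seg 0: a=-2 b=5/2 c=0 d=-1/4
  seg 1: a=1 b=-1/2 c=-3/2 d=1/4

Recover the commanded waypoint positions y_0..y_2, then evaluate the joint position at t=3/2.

y_0=-2 y_1=1 y_2=-4
S(3/2) = 29/32

y_0 = S_0(0) = a_0 = -2
y_1 = S_1(0) = a_1 = 1
y_2 = S_1(2) = -4
t_q=3/2 is in segment 0 (τ=3/2); S_0(τ)=29/32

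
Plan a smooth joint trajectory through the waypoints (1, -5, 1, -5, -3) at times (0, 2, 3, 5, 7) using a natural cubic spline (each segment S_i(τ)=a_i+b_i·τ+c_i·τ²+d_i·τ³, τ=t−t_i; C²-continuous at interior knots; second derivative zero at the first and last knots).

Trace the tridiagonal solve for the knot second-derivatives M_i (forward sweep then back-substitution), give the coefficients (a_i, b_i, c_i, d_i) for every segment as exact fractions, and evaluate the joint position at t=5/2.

Δ: Δ0=-3, Δ1=6, Δ2=-3, Δ3=1
row 1: diag=6, rhs=54; c'=1/6, d'=9
row 2: denom=6−1·1/6=35/6; d'=(-54−1·9)/(35/6)=-54/5
row 3: denom=8−2·12/35=256/35; d'=(24−2·-54/5)/(256/35)=399/64
back: M3=399/64
back: M2=-54/5−12/35·399/64=-207/16
back: M1=9−1/6·-207/16=357/32
M: M0=0, M1=357/32, M2=-207/16, M3=399/64, M4=0
seg 0: a=1, c=M0/2=0, d=(M1−M0)/(6·2)=119/128, b=Δ0−h0·(2M0+M1)/6=-215/32
seg 1: a=-5, c=M1/2=357/64, d=(M2−M1)/(6·1)=-257/64, b=Δ1−h1·(2M1+M2)/6=71/16
seg 2: a=1, c=M2/2=-207/32, d=(M3−M2)/(6·2)=409/256, b=Δ2−h2·(2M2+M3)/6=227/64
seg 3: a=-5, c=M3/2=399/128, d=(M4−M3)/(6·2)=-133/256, b=Δ3−h3·(2M3+M4)/6=-101/32
t_q=5/2 → seg 1, τ=1/2; S=-5+71/16·τ+357/64·τ²+-257/64·τ³=-967/512

  seg 0: a=1 b=-215/32 c=0 d=119/128
  seg 1: a=-5 b=71/16 c=357/64 d=-257/64
  seg 2: a=1 b=227/64 c=-207/32 d=409/256
  seg 3: a=-5 b=-101/32 c=399/128 d=-133/256
S(5/2) = -967/512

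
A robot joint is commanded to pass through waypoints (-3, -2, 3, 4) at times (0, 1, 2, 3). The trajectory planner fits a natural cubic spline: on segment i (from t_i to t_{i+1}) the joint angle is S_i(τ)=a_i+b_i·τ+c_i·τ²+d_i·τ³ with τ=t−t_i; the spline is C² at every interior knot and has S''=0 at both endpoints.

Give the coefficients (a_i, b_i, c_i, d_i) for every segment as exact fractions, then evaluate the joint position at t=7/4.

  seg 0: a=-3 b=-1/3 c=0 d=4/3
  seg 1: a=-2 b=11/3 c=4 d=-8/3
  seg 2: a=3 b=11/3 c=-4 d=4/3
S(7/4) = 15/8

Δ: Δ0=1, Δ1=5, Δ2=1
row 1: diag=4, rhs=24; c'=1/4, d'=6
row 2: denom=4−1·1/4=15/4; d'=(-24−1·6)/(15/4)=-8
back: M2=-8
back: M1=6−1/4·-8=8
M: M0=0, M1=8, M2=-8, M3=0
seg 0: a=-3, c=M0/2=0, d=(M1−M0)/(6·1)=4/3, b=Δ0−h0·(2M0+M1)/6=-1/3
seg 1: a=-2, c=M1/2=4, d=(M2−M1)/(6·1)=-8/3, b=Δ1−h1·(2M1+M2)/6=11/3
seg 2: a=3, c=M2/2=-4, d=(M3−M2)/(6·1)=4/3, b=Δ2−h2·(2M2+M3)/6=11/3
t_q=7/4 → seg 1, τ=3/4; S=-2+11/3·τ+4·τ²+-8/3·τ³=15/8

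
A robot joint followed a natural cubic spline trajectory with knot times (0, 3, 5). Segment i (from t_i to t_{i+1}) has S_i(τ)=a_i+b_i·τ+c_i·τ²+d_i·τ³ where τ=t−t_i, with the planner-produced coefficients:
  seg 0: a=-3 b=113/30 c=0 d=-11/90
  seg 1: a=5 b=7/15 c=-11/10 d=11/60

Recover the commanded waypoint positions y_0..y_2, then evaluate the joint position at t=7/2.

y_0=-3 y_1=5 y_2=3
S(7/2) = 797/160

y_0 = S_0(0) = a_0 = -3
y_1 = S_1(0) = a_1 = 5
y_2 = S_1(2) = 3
t_q=7/2 is in segment 1 (τ=1/2); S_1(τ)=797/160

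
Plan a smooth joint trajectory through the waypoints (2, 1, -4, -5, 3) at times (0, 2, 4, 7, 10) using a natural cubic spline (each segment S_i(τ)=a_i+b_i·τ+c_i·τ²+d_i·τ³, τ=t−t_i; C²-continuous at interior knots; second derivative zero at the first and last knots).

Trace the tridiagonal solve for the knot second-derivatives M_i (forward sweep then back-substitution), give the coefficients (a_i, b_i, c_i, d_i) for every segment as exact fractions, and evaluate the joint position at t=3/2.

Δ: Δ0=-1/2, Δ1=-5/2, Δ2=-1/3, Δ3=8/3
row 1: diag=8, rhs=-12; c'=1/4, d'=-3/2
row 2: denom=10−2·1/4=19/2; d'=(13−2·-3/2)/(19/2)=32/19
row 3: denom=12−3·6/19=210/19; d'=(18−3·32/19)/(210/19)=41/35
back: M3=41/35
back: M2=32/19−6/19·41/35=46/35
back: M1=-3/2−1/4·46/35=-64/35
M: M0=0, M1=-64/35, M2=46/35, M3=41/35, M4=0
seg 0: a=2, c=M0/2=0, d=(M1−M0)/(6·2)=-16/105, b=Δ0−h0·(2M0+M1)/6=23/210
seg 1: a=1, c=M1/2=-32/35, d=(M2−M1)/(6·2)=11/42, b=Δ1−h1·(2M1+M2)/6=-361/210
seg 2: a=-4, c=M2/2=23/35, d=(M3−M2)/(6·3)=-1/126, b=Δ2−h2·(2M2+M3)/6=-67/30
seg 3: a=-5, c=M3/2=41/70, d=(M4−M3)/(6·3)=-41/630, b=Δ3−h3·(2M3+M4)/6=157/105
t_q=3/2 → seg 0, τ=3/2; S=2+23/210·τ+0·τ²+-16/105·τ³=33/20

  seg 0: a=2 b=23/210 c=0 d=-16/105
  seg 1: a=1 b=-361/210 c=-32/35 d=11/42
  seg 2: a=-4 b=-67/30 c=23/35 d=-1/126
  seg 3: a=-5 b=157/105 c=41/70 d=-41/630
S(3/2) = 33/20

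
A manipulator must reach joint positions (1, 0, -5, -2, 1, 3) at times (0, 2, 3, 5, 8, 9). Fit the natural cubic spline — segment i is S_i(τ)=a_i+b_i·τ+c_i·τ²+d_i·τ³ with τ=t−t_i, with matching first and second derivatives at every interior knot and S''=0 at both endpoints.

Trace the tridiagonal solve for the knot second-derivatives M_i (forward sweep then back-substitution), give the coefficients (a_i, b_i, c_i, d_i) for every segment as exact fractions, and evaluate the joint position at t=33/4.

  seg 0: a=1 b=6701/4586 c=0 d=-4497/9172
  seg 1: a=0 b=-20281/4586 c=-13491/4586 d=5421/2293
  seg 2: a=-5 b=-14737/4586 c=19035/4586 d=-8227/9172
  seg 3: a=-2 b=12041/4586 c=-2823/2293 d=3161/13758
  seg 4: a=1 b=3307/2293 c=3837/4586 d=-1279/4586
S(33/4) = 413397/293504

Δ: Δ0=-1/2, Δ1=-5, Δ2=3/2, Δ3=1, Δ4=2
row 1: diag=6, rhs=-27; c'=1/6, d'=-9/2
row 2: denom=6−1·1/6=35/6; d'=(39−1·-9/2)/(35/6)=261/35
row 3: denom=10−2·12/35=326/35; d'=(-3−2·261/35)/(326/35)=-627/326
row 4: denom=8−3·105/326=2293/326; d'=(6−3·-627/326)/(2293/326)=3837/2293
back: M4=3837/2293
back: M3=-627/326−105/326·3837/2293=-5646/2293
back: M2=261/35−12/35·-5646/2293=19035/2293
back: M1=-9/2−1/6·19035/2293=-13491/2293
M: M0=0, M1=-13491/2293, M2=19035/2293, M3=-5646/2293, M4=3837/2293, M5=0
seg 0: a=1, c=M0/2=0, d=(M1−M0)/(6·2)=-4497/9172, b=Δ0−h0·(2M0+M1)/6=6701/4586
seg 1: a=0, c=M1/2=-13491/4586, d=(M2−M1)/(6·1)=5421/2293, b=Δ1−h1·(2M1+M2)/6=-20281/4586
seg 2: a=-5, c=M2/2=19035/4586, d=(M3−M2)/(6·2)=-8227/9172, b=Δ2−h2·(2M2+M3)/6=-14737/4586
seg 3: a=-2, c=M3/2=-2823/2293, d=(M4−M3)/(6·3)=3161/13758, b=Δ3−h3·(2M3+M4)/6=12041/4586
seg 4: a=1, c=M4/2=3837/4586, d=(M5−M4)/(6·1)=-1279/4586, b=Δ4−h4·(2M4+M5)/6=3307/2293
t_q=33/4 → seg 4, τ=1/4; S=1+3307/2293·τ+3837/4586·τ²+-1279/4586·τ³=413397/293504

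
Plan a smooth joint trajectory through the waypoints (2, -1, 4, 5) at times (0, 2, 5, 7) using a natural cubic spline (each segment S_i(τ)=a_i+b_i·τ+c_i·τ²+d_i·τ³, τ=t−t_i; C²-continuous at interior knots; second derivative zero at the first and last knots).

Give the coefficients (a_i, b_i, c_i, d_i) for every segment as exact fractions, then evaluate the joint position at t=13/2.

  seg 0: a=2 b=-1241/546 c=0 d=211/1092
  seg 1: a=-1 b=25/546 c=211/182 d=-13/63
  seg 2: a=4 b=781/546 c=-127/182 d=127/1092
S(13/2) = 14467/2912

Δ: Δ0=-3/2, Δ1=5/3, Δ2=1/2
row 1: diag=10, rhs=19; c'=3/10, d'=19/10
row 2: denom=10−3·3/10=91/10; d'=(-7−3·19/10)/(91/10)=-127/91
back: M2=-127/91
back: M1=19/10−3/10·-127/91=211/91
M: M0=0, M1=211/91, M2=-127/91, M3=0
seg 0: a=2, c=M0/2=0, d=(M1−M0)/(6·2)=211/1092, b=Δ0−h0·(2M0+M1)/6=-1241/546
seg 1: a=-1, c=M1/2=211/182, d=(M2−M1)/(6·3)=-13/63, b=Δ1−h1·(2M1+M2)/6=25/546
seg 2: a=4, c=M2/2=-127/182, d=(M3−M2)/(6·2)=127/1092, b=Δ2−h2·(2M2+M3)/6=781/546
t_q=13/2 → seg 2, τ=3/2; S=4+781/546·τ+-127/182·τ²+127/1092·τ³=14467/2912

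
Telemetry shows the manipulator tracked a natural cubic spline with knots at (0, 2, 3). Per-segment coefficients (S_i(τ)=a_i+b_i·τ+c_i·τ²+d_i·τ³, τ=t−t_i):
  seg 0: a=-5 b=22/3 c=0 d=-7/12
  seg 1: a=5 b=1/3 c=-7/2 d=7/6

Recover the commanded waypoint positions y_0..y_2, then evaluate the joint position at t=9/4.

y_0 = S_0(0) = a_0 = -5
y_1 = S_1(0) = a_1 = 5
y_2 = S_1(1) = 3
t_q=9/4 is in segment 1 (τ=1/4); S_1(τ)=625/128

y_0=-5 y_1=5 y_2=3
S(9/4) = 625/128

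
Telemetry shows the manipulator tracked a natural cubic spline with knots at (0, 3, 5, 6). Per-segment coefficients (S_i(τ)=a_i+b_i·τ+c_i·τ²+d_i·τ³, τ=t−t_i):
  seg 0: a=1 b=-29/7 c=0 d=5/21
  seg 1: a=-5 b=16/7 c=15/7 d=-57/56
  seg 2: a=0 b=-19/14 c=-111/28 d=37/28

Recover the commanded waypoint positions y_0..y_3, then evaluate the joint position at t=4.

y_0 = S_0(0) = a_0 = 1
y_1 = S_1(0) = a_1 = -5
y_2 = S_2(0) = a_2 = 0
y_3 = S_2(1) = -4
t_q=4 is in segment 1 (τ=1); S_1(τ)=-89/56

y_0=1 y_1=-5 y_2=0 y_3=-4
S(4) = -89/56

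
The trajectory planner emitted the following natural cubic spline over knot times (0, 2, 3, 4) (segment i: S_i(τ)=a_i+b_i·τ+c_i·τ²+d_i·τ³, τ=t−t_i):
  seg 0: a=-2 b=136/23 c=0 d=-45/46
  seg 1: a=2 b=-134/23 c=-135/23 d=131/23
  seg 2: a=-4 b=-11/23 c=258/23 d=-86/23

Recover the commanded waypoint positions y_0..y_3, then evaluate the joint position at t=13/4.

y_0 = S_0(0) = a_0 = -2
y_1 = S_1(0) = a_1 = 2
y_2 = S_2(0) = a_2 = -4
y_3 = S_2(1) = 3
t_q=13/4 is in segment 2 (τ=1/4); S_2(τ)=-2559/736

y_0=-2 y_1=2 y_2=-4 y_3=3
S(13/4) = -2559/736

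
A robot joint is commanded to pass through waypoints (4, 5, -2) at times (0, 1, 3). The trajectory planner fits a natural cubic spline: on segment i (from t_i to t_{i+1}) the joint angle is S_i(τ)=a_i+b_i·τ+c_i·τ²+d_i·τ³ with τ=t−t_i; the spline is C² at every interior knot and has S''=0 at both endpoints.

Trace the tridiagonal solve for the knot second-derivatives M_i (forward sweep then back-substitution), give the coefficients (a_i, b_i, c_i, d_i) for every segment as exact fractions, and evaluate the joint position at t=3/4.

  seg 0: a=4 b=7/4 c=0 d=-3/4
  seg 1: a=5 b=-1/2 c=-9/4 d=3/8
S(3/4) = 1279/256

Δ: Δ0=1, Δ1=-7/2
row 1: diag=6, rhs=-27; c'=1/3, d'=-9/2
back: M1=-9/2
M: M0=0, M1=-9/2, M2=0
seg 0: a=4, c=M0/2=0, d=(M1−M0)/(6·1)=-3/4, b=Δ0−h0·(2M0+M1)/6=7/4
seg 1: a=5, c=M1/2=-9/4, d=(M2−M1)/(6·2)=3/8, b=Δ1−h1·(2M1+M2)/6=-1/2
t_q=3/4 → seg 0, τ=3/4; S=4+7/4·τ+0·τ²+-3/4·τ³=1279/256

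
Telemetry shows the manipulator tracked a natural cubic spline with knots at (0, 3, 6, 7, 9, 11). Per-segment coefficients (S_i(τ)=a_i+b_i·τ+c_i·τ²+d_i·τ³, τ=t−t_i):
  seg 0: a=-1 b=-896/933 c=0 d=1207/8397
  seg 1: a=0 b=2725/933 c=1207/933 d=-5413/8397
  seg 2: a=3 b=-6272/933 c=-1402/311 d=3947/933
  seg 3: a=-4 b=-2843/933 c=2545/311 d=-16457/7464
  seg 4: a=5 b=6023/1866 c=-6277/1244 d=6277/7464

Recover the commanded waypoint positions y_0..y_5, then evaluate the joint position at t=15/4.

y_0=-1 y_1=0 y_2=3 y_3=-4 y_4=5 y_5=-2
S(15/4) = 52671/19904

y_0 = S_0(0) = a_0 = -1
y_1 = S_1(0) = a_1 = 0
y_2 = S_2(0) = a_2 = 3
y_3 = S_3(0) = a_3 = -4
y_4 = S_4(0) = a_4 = 5
y_5 = S_4(2) = -2
t_q=15/4 is in segment 1 (τ=3/4); S_1(τ)=52671/19904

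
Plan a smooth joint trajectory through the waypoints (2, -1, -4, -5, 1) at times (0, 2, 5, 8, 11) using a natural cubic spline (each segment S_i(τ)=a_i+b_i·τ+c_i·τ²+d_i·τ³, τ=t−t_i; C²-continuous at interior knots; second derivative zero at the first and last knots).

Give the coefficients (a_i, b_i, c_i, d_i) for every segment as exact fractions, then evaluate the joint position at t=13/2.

  seg 0: a=2 b=-332/207 c=0 d=43/1656
  seg 1: a=-1 b=-535/414 c=43/276 d=-145/7452
  seg 2: a=-4 b=-731/828 c=-4/207 d=503/7452
  seg 3: a=-5 b=341/414 c=487/828 d=-487/7452
S(13/2) = -3783/736

Δ: Δ0=-3/2, Δ1=-1, Δ2=-1/3, Δ3=2
row 1: diag=10, rhs=3; c'=3/10, d'=3/10
row 2: denom=12−3·3/10=111/10; d'=(4−3·3/10)/(111/10)=31/111
row 3: denom=12−3·10/37=414/37; d'=(14−3·31/111)/(414/37)=487/414
back: M3=487/414
back: M2=31/111−10/37·487/414=-8/207
back: M1=3/10−3/10·-8/207=43/138
M: M0=0, M1=43/138, M2=-8/207, M3=487/414, M4=0
seg 0: a=2, c=M0/2=0, d=(M1−M0)/(6·2)=43/1656, b=Δ0−h0·(2M0+M1)/6=-332/207
seg 1: a=-1, c=M1/2=43/276, d=(M2−M1)/(6·3)=-145/7452, b=Δ1−h1·(2M1+M2)/6=-535/414
seg 2: a=-4, c=M2/2=-4/207, d=(M3−M2)/(6·3)=503/7452, b=Δ2−h2·(2M2+M3)/6=-731/828
seg 3: a=-5, c=M3/2=487/828, d=(M4−M3)/(6·3)=-487/7452, b=Δ3−h3·(2M3+M4)/6=341/414
t_q=13/2 → seg 2, τ=3/2; S=-4+-731/828·τ+-4/207·τ²+503/7452·τ³=-3783/736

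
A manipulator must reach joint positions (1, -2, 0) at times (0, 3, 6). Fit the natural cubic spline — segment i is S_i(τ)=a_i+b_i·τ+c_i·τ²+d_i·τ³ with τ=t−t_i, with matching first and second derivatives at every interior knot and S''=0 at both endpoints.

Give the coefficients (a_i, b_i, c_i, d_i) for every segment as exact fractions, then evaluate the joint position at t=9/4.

Δ: Δ0=-1, Δ1=2/3
row 1: diag=12, rhs=10; c'=1/4, d'=5/6
back: M1=5/6
M: M0=0, M1=5/6, M2=0
seg 0: a=1, c=M0/2=0, d=(M1−M0)/(6·3)=5/108, b=Δ0−h0·(2M0+M1)/6=-17/12
seg 1: a=-2, c=M1/2=5/12, d=(M2−M1)/(6·3)=-5/108, b=Δ1−h1·(2M1+M2)/6=-1/6
t_q=9/4 → seg 0, τ=9/4; S=1+-17/12·τ+0·τ²+5/108·τ³=-425/256

  seg 0: a=1 b=-17/12 c=0 d=5/108
  seg 1: a=-2 b=-1/6 c=5/12 d=-5/108
S(9/4) = -425/256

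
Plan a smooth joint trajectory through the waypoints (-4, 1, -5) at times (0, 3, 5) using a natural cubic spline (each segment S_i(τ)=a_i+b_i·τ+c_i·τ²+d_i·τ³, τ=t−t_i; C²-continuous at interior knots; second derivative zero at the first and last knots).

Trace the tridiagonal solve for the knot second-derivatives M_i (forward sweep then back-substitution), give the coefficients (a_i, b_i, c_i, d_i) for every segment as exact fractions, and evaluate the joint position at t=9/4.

  seg 0: a=-4 b=46/15 c=0 d=-7/45
  seg 1: a=1 b=-17/15 c=-7/5 d=7/30
S(9/4) = 361/320

Δ: Δ0=5/3, Δ1=-3
row 1: diag=10, rhs=-28; c'=1/5, d'=-14/5
back: M1=-14/5
M: M0=0, M1=-14/5, M2=0
seg 0: a=-4, c=M0/2=0, d=(M1−M0)/(6·3)=-7/45, b=Δ0−h0·(2M0+M1)/6=46/15
seg 1: a=1, c=M1/2=-7/5, d=(M2−M1)/(6·2)=7/30, b=Δ1−h1·(2M1+M2)/6=-17/15
t_q=9/4 → seg 0, τ=9/4; S=-4+46/15·τ+0·τ²+-7/45·τ³=361/320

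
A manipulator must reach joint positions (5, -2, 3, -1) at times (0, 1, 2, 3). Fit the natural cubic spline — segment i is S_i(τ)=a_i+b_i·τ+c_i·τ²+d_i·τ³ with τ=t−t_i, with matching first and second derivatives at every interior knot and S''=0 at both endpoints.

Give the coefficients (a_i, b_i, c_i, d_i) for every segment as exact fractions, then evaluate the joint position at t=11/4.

Δ: Δ0=-7, Δ1=5, Δ2=-4
row 1: diag=4, rhs=72; c'=1/4, d'=18
row 2: denom=4−1·1/4=15/4; d'=(-54−1·18)/(15/4)=-96/5
back: M2=-96/5
back: M1=18−1/4·-96/5=114/5
M: M0=0, M1=114/5, M2=-96/5, M3=0
seg 0: a=5, c=M0/2=0, d=(M1−M0)/(6·1)=19/5, b=Δ0−h0·(2M0+M1)/6=-54/5
seg 1: a=-2, c=M1/2=57/5, d=(M2−M1)/(6·1)=-7, b=Δ1−h1·(2M1+M2)/6=3/5
seg 2: a=3, c=M2/2=-48/5, d=(M3−M2)/(6·1)=16/5, b=Δ2−h2·(2M2+M3)/6=12/5
t_q=11/4 → seg 2, τ=3/4; S=3+12/5·τ+-48/5·τ²+16/5·τ³=3/4

  seg 0: a=5 b=-54/5 c=0 d=19/5
  seg 1: a=-2 b=3/5 c=57/5 d=-7
  seg 2: a=3 b=12/5 c=-48/5 d=16/5
S(11/4) = 3/4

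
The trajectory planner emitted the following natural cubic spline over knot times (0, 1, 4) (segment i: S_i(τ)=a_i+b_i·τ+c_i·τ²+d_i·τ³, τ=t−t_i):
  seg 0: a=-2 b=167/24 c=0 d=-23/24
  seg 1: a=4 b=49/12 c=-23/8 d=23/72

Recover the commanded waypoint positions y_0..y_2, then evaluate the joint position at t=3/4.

y_0 = S_0(0) = a_0 = -2
y_1 = S_1(0) = a_1 = 4
y_2 = S_1(3) = -1
t_q=3/4 is in segment 0 (τ=3/4); S_0(τ)=1441/512

y_0=-2 y_1=4 y_2=-1
S(3/4) = 1441/512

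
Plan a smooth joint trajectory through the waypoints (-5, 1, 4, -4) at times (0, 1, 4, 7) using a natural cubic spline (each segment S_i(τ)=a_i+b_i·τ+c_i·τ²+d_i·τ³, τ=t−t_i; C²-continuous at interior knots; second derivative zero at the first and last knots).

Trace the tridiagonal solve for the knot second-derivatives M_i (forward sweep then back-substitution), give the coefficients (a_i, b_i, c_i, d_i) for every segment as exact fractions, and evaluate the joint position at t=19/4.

Δ: Δ0=6, Δ1=1, Δ2=-8/3
row 1: diag=8, rhs=-30; c'=3/8, d'=-15/4
row 2: denom=12−3·3/8=87/8; d'=(-22−3·-15/4)/(87/8)=-86/87
back: M2=-86/87
back: M1=-15/4−3/8·-86/87=-98/29
M: M0=0, M1=-98/29, M2=-86/87, M3=0
seg 0: a=-5, c=M0/2=0, d=(M1−M0)/(6·1)=-49/87, b=Δ0−h0·(2M0+M1)/6=571/87
seg 1: a=1, c=M1/2=-49/29, d=(M2−M1)/(6·3)=104/783, b=Δ1−h1·(2M1+M2)/6=424/87
seg 2: a=4, c=M2/2=-43/87, d=(M3−M2)/(6·3)=43/783, b=Δ2−h2·(2M2+M3)/6=-146/87
t_q=19/4 → seg 2, τ=3/4; S=4+-146/87·τ+-43/87·τ²+43/783·τ³=4615/1856

  seg 0: a=-5 b=571/87 c=0 d=-49/87
  seg 1: a=1 b=424/87 c=-49/29 d=104/783
  seg 2: a=4 b=-146/87 c=-43/87 d=43/783
S(19/4) = 4615/1856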